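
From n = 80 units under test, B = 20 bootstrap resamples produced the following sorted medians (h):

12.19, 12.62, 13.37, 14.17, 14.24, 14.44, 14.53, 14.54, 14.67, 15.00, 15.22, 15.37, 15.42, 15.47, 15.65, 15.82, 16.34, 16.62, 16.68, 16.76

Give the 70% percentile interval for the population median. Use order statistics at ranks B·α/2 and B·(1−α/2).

(13.37, 16.34)

α = 0.30; lower rank = 20 × 0.150 = 3; upper rank = 20 × 0.850 = 17.
The 3rd smallest replicate is 13.37; the 17th is 16.34.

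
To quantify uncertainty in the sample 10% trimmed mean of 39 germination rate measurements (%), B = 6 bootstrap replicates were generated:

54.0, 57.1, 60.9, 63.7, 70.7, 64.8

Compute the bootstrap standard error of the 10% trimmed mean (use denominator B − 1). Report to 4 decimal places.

Bootstrap SE is the standard deviation of the 6 replicate 10% trimmed means.
Mean of replicates: (54.0 + 57.1 + 60.9 + 63.7 + 70.7 + 64.8) / 6 = 371.20000 / 6 = 61.86667
Sum of squared deviations: (−7.86667)² + (−4.76667)² + (−0.96667)² + (+1.83333)² + (+8.83333)² + (+2.93333)² = 175.53333
Variance = 175.53333 / 5 = 35.10667
SE* = √35.10667

SE* = 5.9251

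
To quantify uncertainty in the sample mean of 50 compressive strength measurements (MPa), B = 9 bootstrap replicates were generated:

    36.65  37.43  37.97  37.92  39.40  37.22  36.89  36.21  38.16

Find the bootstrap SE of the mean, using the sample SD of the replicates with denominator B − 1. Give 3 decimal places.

SE* = 0.953

Bootstrap SE is the standard deviation of the 9 replicate means.
Mean of replicates: (36.65 + 37.43 + 37.97 + 37.92 + 39.40 + 37.22 + 36.89 + 36.21 + 38.16) / 9 = 337.8500 / 9 = 37.5389
Sum of squared deviations: (−0.8889)² + (−0.1089)² + (+0.4311)² + (+0.3811)² + (+1.8611)² + (−0.3189)² + (−0.6489)² + (−1.3289)² + (+0.6211)² = 7.2713
Variance = 7.2713 / 8 = 0.9089
SE* = √0.9089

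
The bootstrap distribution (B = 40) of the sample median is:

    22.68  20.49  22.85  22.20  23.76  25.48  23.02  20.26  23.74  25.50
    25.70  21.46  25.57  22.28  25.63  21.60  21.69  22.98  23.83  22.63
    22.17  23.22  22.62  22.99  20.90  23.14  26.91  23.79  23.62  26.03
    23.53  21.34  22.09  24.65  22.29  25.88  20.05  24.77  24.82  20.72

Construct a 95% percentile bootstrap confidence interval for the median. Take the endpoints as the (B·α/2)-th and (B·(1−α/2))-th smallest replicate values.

Sorted replicates: 20.05, 20.26, 20.49, 20.72, 20.90, 21.34, 21.46, 21.60, 21.69, 22.09, 22.17, 22.20, 22.28, 22.29, 22.62, 22.63, 22.68, 22.85, 22.98, 22.99, 23.02, 23.14, 23.22, 23.53, 23.62, 23.74, 23.76, 23.79, 23.83, 24.65, 24.77, 24.82, 25.48, 25.50, 25.57, 25.63, 25.70, 25.88, 26.03, 26.91
α = 0.05; lower rank = 40 × 0.025 = 1; upper rank = 40 × 0.975 = 39.
The 1st smallest replicate is 20.05; the 39th is 26.03.

(20.05, 26.03)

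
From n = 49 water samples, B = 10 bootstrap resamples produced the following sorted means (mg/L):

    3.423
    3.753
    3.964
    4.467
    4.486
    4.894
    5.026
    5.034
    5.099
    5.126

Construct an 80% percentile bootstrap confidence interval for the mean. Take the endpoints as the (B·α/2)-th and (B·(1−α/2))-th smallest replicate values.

α = 0.20; lower rank = 10 × 0.100 = 1; upper rank = 10 × 0.900 = 9.
The 1st smallest replicate is 3.423; the 9th is 5.099.

(3.423, 5.099)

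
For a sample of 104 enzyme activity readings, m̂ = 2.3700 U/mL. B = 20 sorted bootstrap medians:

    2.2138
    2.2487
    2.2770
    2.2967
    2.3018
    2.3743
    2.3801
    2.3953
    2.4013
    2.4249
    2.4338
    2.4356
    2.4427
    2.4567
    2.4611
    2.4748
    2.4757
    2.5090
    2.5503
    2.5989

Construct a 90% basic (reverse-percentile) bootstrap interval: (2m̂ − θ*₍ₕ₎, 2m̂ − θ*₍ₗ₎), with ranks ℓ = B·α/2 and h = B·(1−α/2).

Percentile endpoints at ranks 1 and 19: θ*₍1₎ = 2.2138, θ*₍19₎ = 2.5503.
Basic interval reflects these around m̂:
  lower = 2 × 2.3700 − 2.5503 = 2.1897
  upper = 2 × 2.3700 − 2.2138 = 2.5262

(2.1897, 2.5262)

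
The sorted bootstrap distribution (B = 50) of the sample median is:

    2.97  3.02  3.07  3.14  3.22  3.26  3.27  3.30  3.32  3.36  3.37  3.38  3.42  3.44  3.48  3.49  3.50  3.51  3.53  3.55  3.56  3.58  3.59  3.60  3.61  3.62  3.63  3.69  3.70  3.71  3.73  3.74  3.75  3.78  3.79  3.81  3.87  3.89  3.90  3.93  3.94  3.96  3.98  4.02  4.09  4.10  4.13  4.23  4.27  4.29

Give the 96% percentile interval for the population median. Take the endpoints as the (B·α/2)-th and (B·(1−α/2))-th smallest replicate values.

α = 0.04; lower rank = 50 × 0.020 = 1; upper rank = 50 × 0.980 = 49.
The 1st smallest replicate is 2.97; the 49th is 4.27.

(2.97, 4.27)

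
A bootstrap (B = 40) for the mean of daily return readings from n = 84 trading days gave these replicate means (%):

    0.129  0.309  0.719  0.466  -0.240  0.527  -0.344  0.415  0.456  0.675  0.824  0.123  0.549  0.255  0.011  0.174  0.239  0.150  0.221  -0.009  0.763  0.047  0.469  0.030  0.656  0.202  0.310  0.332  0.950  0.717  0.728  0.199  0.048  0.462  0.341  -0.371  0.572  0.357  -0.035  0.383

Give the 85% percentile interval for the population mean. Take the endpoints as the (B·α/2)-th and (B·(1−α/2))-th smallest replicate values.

Sorted replicates: -0.371, -0.344, -0.240, -0.035, -0.009, 0.011, 0.030, 0.047, 0.048, 0.123, 0.129, 0.150, 0.174, 0.199, 0.202, 0.221, 0.239, 0.255, 0.309, 0.310, 0.332, 0.341, 0.357, 0.383, 0.415, 0.456, 0.462, 0.466, 0.469, 0.527, 0.549, 0.572, 0.656, 0.675, 0.717, 0.719, 0.728, 0.763, 0.824, 0.950
α = 0.15; lower rank = 40 × 0.075 = 3; upper rank = 40 × 0.925 = 37.
The 3rd smallest replicate is -0.240; the 37th is 0.728.

(-0.240, 0.728)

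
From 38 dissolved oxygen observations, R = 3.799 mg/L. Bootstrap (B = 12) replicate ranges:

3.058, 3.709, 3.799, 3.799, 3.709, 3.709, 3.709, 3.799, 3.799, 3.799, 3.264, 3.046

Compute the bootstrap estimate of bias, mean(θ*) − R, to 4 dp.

bias = −0.1991

mean(θ*) = (3.058 + 3.709 + 3.799 + 3.799 + 3.709 + 3.709 + 3.709 + 3.799 + 3.799 + 3.799 + 3.264 + 3.046) / 12 = 3.59992
bias = 3.59992 − 3.799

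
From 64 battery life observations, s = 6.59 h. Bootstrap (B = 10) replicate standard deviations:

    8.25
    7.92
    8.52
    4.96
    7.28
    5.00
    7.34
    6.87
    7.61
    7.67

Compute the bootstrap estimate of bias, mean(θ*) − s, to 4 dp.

bias = +0.5520

mean(θ*) = (8.25 + 7.92 + 8.52 + 4.96 + 7.28 + 5.00 + 7.34 + 6.87 + 7.61 + 7.67) / 10 = 7.14200
bias = 7.14200 − 6.59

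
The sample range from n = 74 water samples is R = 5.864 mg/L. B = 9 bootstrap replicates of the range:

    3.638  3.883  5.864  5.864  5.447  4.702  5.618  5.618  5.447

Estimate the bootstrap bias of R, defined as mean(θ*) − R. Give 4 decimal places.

mean(θ*) = (3.638 + 3.883 + 5.864 + 5.864 + 5.447 + 4.702 + 5.618 + 5.618 + 5.447) / 9 = 5.12011
bias = 5.12011 − 5.864

bias = −0.7439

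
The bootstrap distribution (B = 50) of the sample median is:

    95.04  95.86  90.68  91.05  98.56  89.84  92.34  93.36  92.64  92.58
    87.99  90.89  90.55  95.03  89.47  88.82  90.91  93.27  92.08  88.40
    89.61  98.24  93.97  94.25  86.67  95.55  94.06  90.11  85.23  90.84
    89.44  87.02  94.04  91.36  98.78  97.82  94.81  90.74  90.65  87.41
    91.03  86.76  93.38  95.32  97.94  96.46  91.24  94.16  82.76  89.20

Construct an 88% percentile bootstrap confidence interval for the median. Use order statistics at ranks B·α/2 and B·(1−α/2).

Sorted replicates: 82.76, 85.23, 86.67, 86.76, 87.02, 87.41, 87.99, 88.40, 88.82, 89.20, 89.44, 89.47, 89.61, 89.84, 90.11, 90.55, 90.65, 90.68, 90.74, 90.84, 90.89, 90.91, 91.03, 91.05, 91.24, 91.36, 92.08, 92.34, 92.58, 92.64, 93.27, 93.36, 93.38, 93.97, 94.04, 94.06, 94.16, 94.25, 94.81, 95.03, 95.04, 95.32, 95.55, 95.86, 96.46, 97.82, 97.94, 98.24, 98.56, 98.78
α = 0.12; lower rank = 50 × 0.060 = 3; upper rank = 50 × 0.940 = 47.
The 3rd smallest replicate is 86.67; the 47th is 97.94.

(86.67, 97.94)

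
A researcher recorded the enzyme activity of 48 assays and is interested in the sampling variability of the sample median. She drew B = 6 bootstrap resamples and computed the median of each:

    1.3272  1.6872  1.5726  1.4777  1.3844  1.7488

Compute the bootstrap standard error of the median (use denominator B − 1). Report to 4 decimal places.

SE* = 0.1670

Bootstrap SE is the standard deviation of the 6 replicate medians.
Mean of replicates: (1.3272 + 1.6872 + 1.5726 + 1.4777 + 1.3844 + 1.7488) / 6 = 9.19790 / 6 = 1.53298
Sum of squared deviations: (−0.20578)² + (+0.15422)² + (+0.03962)² + (−0.05528)² + (−0.14858)² + (+0.21582)² = 0.13941
Variance = 0.13941 / 5 = 0.02788
SE* = √0.02788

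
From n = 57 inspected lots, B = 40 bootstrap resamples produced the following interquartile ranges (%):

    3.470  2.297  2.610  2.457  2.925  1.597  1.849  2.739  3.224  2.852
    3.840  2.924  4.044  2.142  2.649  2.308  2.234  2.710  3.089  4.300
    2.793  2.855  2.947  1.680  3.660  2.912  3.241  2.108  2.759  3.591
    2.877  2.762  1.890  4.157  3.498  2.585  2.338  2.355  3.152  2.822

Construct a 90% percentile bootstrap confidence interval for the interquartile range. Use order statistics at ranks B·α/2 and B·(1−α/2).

(1.680, 4.044)

Sorted replicates: 1.597, 1.680, 1.849, 1.890, 2.108, 2.142, 2.234, 2.297, 2.308, 2.338, 2.355, 2.457, 2.585, 2.610, 2.649, 2.710, 2.739, 2.759, 2.762, 2.793, 2.822, 2.852, 2.855, 2.877, 2.912, 2.924, 2.925, 2.947, 3.089, 3.152, 3.224, 3.241, 3.470, 3.498, 3.591, 3.660, 3.840, 4.044, 4.157, 4.300
α = 0.10; lower rank = 40 × 0.050 = 2; upper rank = 40 × 0.950 = 38.
The 2nd smallest replicate is 1.680; the 38th is 4.044.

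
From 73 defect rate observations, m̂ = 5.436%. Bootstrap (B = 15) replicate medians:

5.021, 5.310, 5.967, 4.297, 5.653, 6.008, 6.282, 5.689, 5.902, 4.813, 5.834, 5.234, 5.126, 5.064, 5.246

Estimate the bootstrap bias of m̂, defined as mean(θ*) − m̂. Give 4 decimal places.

bias = −0.0063

mean(θ*) = (5.021 + 5.310 + 5.967 + 4.297 + 5.653 + 6.008 + 6.282 + 5.689 + 5.902 + 4.813 + 5.834 + 5.234 + 5.126 + 5.064 + 5.246) / 15 = 5.42973
bias = 5.42973 − 5.436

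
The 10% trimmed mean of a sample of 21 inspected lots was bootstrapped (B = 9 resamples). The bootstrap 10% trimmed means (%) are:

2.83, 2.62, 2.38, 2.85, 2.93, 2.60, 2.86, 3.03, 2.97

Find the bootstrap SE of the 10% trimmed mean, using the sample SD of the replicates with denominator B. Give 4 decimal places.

SE* = 0.1979

Bootstrap SE is the standard deviation of the 9 replicate 10% trimmed means.
Mean of replicates: (2.83 + 2.62 + 2.38 + 2.85 + 2.93 + 2.60 + 2.86 + 3.03 + 2.97) / 9 = 25.07000 / 9 = 2.78556
Sum of squared deviations: (+0.04444)² + (−0.16556)² + (−0.40556)² + (+0.06444)² + (+0.14444)² + (−0.18556)² + (+0.07444)² + (+0.24444)² + (+0.18444)² = 0.35262
Variance = 0.35262 / 9 = 0.03918
SE* = √0.03918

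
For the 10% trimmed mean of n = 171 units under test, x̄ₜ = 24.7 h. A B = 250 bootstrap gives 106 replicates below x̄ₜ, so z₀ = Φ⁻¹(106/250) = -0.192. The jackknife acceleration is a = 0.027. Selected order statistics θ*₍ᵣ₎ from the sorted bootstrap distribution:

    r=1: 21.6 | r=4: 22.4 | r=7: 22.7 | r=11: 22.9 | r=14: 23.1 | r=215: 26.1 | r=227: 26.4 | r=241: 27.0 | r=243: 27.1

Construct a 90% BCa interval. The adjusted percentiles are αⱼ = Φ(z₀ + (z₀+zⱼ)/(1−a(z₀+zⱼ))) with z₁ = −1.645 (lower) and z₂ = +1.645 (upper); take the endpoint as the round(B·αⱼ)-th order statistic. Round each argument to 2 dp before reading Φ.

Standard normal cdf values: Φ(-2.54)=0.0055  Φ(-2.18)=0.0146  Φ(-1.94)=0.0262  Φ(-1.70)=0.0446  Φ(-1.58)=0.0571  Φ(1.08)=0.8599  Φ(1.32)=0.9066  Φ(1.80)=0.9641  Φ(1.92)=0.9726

(22.7, 26.4)

Lower: z₀ + z₁ = -0.192 + (-1.645) = -1.837; 1 − a(z₀+z₁) = 1 − (0.027)(-1.837) = 1.0496; argument = -0.192 + (-1.837)/1.0496 = -1.9422 → -1.94.
α₁ = Φ(-1.94) = 0.0262; rank = round(250 × 0.0262) = 7; θ*₍7₎ = 22.7.
Upper: z₀ + z₂ = 1.453; 1 − a(z₀+z₂) = 0.9608; argument = 1.3203 → 1.32; α₂ = 0.9066; rank = 227; θ*₍227₎ = 26.4.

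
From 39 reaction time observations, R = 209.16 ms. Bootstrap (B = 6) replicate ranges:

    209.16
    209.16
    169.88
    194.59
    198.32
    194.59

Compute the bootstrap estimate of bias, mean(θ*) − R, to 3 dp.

bias = −13.210

mean(θ*) = (209.16 + 209.16 + 169.88 + 194.59 + 198.32 + 194.59) / 6 = 195.9500
bias = 195.9500 − 209.16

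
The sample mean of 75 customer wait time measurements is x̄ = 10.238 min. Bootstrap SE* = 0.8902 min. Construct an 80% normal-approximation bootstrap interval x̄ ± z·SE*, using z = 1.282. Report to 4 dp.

Margin = 1.282 × 0.8902 = 1.14124
Interval: 10.238 ± 1.14124

(9.0968, 11.3792)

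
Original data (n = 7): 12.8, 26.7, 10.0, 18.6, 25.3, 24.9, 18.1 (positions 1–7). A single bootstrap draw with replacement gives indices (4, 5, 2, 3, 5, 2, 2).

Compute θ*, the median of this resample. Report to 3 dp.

Resample values: 18.6, 25.3, 26.7, 10.0, 25.3, 26.7, 26.7.
Sorted: 10.0, 18.6, 25.3, 25.3, 26.7, 26.7, 26.7
Median = middle value = 25.300

θ* = 25.300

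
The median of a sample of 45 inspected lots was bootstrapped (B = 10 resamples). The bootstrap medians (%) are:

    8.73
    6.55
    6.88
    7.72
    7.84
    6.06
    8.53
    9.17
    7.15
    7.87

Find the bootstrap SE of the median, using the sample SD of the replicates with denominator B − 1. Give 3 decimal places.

SE* = 0.996

Bootstrap SE is the standard deviation of the 10 replicate medians.
Mean of replicates: (8.73 + 6.55 + 6.88 + 7.72 + 7.84 + 6.06 + 8.53 + 9.17 + 7.15 + 7.87) / 10 = 76.5000 / 10 = 7.6500
Sum of squared deviations: (+1.0800)² + (−1.1000)² + (−0.7700)² + (+0.0700)² + (+0.1900)² + (−1.5900)² + (+0.8800)² + (+1.5200)² + (−0.5000)² + (+0.2200)² = 8.9216
Variance = 8.9216 / 9 = 0.9913
SE* = √0.9913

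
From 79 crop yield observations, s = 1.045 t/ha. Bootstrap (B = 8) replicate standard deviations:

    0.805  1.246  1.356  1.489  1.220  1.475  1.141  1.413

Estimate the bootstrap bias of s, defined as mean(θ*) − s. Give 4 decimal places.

bias = +0.2231

mean(θ*) = (0.805 + 1.246 + 1.356 + 1.489 + 1.220 + 1.475 + 1.141 + 1.413) / 8 = 1.26812
bias = 1.26812 − 1.045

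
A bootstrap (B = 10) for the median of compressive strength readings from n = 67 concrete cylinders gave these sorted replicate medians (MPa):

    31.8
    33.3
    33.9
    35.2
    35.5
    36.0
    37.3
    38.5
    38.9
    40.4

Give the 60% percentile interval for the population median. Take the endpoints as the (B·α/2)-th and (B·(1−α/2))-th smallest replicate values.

(33.3, 38.5)

α = 0.40; lower rank = 10 × 0.200 = 2; upper rank = 10 × 0.800 = 8.
The 2nd smallest replicate is 33.3; the 8th is 38.5.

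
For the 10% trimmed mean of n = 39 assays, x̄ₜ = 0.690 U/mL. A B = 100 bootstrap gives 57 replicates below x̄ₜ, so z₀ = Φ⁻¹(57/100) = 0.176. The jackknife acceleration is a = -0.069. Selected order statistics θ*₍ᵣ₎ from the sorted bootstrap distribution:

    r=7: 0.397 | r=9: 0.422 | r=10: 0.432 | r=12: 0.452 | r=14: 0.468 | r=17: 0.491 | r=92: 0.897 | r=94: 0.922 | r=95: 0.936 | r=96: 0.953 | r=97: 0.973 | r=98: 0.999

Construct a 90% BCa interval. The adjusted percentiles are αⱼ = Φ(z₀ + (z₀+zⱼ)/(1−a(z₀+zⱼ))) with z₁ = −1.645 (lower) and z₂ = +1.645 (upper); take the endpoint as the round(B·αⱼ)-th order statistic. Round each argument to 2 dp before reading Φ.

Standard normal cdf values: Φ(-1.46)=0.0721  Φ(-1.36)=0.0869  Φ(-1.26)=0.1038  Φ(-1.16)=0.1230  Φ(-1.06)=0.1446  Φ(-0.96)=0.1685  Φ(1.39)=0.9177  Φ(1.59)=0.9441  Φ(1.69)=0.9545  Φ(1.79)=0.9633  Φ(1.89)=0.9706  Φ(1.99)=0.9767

(0.397, 0.953)

Lower: z₀ + z₁ = 0.176 + (-1.645) = -1.469; 1 − a(z₀+z₁) = 1 − (-0.069)(-1.469) = 0.8986; argument = 0.176 + (-1.469)/0.8986 = -1.4587 → -1.46.
α₁ = Φ(-1.46) = 0.0721; rank = round(100 × 0.0721) = 7; θ*₍7₎ = 0.397.
Upper: z₀ + z₂ = 1.821; 1 − a(z₀+z₂) = 1.1256; argument = 1.7937 → 1.79; α₂ = 0.9633; rank = 96; θ*₍96₎ = 0.953.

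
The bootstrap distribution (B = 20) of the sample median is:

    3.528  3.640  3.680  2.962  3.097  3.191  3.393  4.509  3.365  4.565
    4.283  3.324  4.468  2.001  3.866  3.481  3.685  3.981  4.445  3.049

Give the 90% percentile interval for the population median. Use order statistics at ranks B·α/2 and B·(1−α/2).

(2.001, 4.509)

Sorted replicates: 2.001, 2.962, 3.049, 3.097, 3.191, 3.324, 3.365, 3.393, 3.481, 3.528, 3.640, 3.680, 3.685, 3.866, 3.981, 4.283, 4.445, 4.468, 4.509, 4.565
α = 0.10; lower rank = 20 × 0.050 = 1; upper rank = 20 × 0.950 = 19.
The 1st smallest replicate is 2.001; the 19th is 4.509.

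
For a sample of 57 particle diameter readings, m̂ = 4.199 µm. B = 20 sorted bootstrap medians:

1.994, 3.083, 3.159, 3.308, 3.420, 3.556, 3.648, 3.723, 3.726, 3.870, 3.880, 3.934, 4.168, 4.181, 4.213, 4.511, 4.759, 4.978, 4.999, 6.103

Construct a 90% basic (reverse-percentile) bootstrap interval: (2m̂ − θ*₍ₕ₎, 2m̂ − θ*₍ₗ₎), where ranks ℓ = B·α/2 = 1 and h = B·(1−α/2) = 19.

(3.399, 6.404)

Percentile endpoints at ranks 1 and 19: θ*₍1₎ = 1.994, θ*₍19₎ = 4.999.
Basic interval reflects these around m̂:
  lower = 2 × 4.199 − 4.999 = 3.399
  upper = 2 × 4.199 − 1.994 = 6.404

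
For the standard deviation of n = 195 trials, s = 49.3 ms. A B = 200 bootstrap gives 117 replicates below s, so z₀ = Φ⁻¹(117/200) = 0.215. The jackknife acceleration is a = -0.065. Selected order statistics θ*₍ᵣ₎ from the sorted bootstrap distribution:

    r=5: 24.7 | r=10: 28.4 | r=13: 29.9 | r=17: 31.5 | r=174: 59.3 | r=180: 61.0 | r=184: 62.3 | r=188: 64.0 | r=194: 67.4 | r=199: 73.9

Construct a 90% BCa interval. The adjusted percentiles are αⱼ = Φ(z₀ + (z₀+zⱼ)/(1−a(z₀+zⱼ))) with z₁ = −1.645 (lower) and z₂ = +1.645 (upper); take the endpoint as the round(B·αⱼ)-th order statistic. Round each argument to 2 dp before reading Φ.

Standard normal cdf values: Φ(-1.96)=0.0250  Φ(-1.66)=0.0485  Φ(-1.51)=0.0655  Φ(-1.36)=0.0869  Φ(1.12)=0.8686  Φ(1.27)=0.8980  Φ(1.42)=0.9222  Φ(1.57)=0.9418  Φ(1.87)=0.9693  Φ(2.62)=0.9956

(31.5, 67.4)

Lower: z₀ + z₁ = 0.215 + (-1.645) = -1.430; 1 − a(z₀+z₁) = 1 − (-0.065)(-1.430) = 0.9071; argument = 0.215 + (-1.430)/0.9071 = -1.3615 → -1.36.
α₁ = Φ(-1.36) = 0.0869; rank = round(200 × 0.0869) = 17; θ*₍17₎ = 31.5.
Upper: z₀ + z₂ = 1.860; 1 − a(z₀+z₂) = 1.1209; argument = 1.8744 → 1.87; α₂ = 0.9693; rank = 194; θ*₍194₎ = 67.4.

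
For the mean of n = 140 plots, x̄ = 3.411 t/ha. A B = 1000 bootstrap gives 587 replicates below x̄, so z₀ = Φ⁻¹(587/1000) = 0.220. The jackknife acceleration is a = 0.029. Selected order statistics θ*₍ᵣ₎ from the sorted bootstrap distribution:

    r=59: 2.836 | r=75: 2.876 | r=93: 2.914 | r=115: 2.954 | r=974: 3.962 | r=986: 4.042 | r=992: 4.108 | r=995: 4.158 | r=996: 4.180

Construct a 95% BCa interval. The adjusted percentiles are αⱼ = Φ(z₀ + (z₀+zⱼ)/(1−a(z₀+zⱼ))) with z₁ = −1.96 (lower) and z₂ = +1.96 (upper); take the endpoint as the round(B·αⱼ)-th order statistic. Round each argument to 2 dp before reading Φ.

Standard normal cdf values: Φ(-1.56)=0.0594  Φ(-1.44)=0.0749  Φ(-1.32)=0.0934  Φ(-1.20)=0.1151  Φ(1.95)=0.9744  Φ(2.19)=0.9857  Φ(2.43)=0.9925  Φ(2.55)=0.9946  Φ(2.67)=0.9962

(2.876, 4.158)

Lower: z₀ + z₁ = 0.220 + (-1.960) = -1.740; 1 − a(z₀+z₁) = 1 − (0.029)(-1.740) = 1.0505; argument = 0.220 + (-1.740)/1.0505 = -1.4364 → -1.44.
α₁ = Φ(-1.44) = 0.0749; rank = round(1000 × 0.0749) = 75; θ*₍75₎ = 2.876.
Upper: z₀ + z₂ = 2.180; 1 − a(z₀+z₂) = 0.9368; argument = 2.5471 → 2.55; α₂ = 0.9946; rank = 995; θ*₍995₎ = 4.158.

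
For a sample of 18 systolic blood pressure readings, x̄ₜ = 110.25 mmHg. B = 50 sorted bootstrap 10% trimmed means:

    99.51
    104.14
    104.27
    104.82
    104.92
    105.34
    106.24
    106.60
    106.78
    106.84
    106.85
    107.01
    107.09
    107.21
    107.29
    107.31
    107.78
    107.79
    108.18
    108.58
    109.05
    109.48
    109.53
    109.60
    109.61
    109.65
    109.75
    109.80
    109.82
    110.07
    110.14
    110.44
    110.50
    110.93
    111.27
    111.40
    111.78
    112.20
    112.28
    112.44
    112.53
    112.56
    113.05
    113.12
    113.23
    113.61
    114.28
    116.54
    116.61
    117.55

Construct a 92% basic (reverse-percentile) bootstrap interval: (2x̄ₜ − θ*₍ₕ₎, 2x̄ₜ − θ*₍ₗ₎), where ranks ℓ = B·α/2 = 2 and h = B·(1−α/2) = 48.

Percentile endpoints at ranks 2 and 48: θ*₍2₎ = 104.14, θ*₍48₎ = 116.54.
Basic interval reflects these around x̄ₜ:
  lower = 2 × 110.25 − 116.54 = 103.96
  upper = 2 × 110.25 − 104.14 = 116.36

(103.96, 116.36)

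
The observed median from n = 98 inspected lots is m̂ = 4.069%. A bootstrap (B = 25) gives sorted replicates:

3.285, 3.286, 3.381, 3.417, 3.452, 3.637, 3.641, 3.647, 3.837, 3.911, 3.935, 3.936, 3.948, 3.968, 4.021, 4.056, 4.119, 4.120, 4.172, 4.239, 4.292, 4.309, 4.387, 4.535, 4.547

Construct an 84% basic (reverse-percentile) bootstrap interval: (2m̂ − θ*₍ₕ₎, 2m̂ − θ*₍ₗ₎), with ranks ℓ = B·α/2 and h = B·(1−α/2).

Percentile endpoints at ranks 2 and 23: θ*₍2₎ = 3.286, θ*₍23₎ = 4.387.
Basic interval reflects these around m̂:
  lower = 2 × 4.069 − 4.387 = 3.751
  upper = 2 × 4.069 − 3.286 = 4.852

(3.751, 4.852)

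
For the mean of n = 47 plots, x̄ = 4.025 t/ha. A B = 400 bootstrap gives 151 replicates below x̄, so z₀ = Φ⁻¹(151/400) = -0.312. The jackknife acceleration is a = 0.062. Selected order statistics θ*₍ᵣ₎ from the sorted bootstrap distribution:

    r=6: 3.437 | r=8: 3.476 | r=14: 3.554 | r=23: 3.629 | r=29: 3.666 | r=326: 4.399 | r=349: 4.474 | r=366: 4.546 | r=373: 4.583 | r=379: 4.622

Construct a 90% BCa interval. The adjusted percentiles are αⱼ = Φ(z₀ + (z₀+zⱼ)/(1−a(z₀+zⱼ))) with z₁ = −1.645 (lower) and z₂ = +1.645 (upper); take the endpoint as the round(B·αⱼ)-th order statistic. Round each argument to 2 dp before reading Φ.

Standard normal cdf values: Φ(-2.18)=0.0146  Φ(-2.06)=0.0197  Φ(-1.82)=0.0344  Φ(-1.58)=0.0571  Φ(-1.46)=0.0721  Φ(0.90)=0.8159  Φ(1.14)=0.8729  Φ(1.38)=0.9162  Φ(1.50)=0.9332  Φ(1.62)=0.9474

Lower: z₀ + z₁ = -0.312 + (-1.645) = -1.957; 1 − a(z₀+z₁) = 1 − (0.062)(-1.957) = 1.1213; argument = -0.312 + (-1.957)/1.1213 = -2.0572 → -2.06.
α₁ = Φ(-2.06) = 0.0197; rank = round(400 × 0.0197) = 8; θ*₍8₎ = 3.476.
Upper: z₀ + z₂ = 1.333; 1 − a(z₀+z₂) = 0.9174; argument = 1.1411 → 1.14; α₂ = 0.8729; rank = 349; θ*₍349₎ = 4.474.

(3.476, 4.474)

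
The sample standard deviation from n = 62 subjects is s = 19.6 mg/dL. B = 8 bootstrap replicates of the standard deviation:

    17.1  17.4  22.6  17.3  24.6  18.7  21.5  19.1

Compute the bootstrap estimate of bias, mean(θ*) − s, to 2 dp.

bias = +0.19

mean(θ*) = (17.1 + 17.4 + 22.6 + 17.3 + 24.6 + 18.7 + 21.5 + 19.1) / 8 = 19.788
bias = 19.788 − 19.6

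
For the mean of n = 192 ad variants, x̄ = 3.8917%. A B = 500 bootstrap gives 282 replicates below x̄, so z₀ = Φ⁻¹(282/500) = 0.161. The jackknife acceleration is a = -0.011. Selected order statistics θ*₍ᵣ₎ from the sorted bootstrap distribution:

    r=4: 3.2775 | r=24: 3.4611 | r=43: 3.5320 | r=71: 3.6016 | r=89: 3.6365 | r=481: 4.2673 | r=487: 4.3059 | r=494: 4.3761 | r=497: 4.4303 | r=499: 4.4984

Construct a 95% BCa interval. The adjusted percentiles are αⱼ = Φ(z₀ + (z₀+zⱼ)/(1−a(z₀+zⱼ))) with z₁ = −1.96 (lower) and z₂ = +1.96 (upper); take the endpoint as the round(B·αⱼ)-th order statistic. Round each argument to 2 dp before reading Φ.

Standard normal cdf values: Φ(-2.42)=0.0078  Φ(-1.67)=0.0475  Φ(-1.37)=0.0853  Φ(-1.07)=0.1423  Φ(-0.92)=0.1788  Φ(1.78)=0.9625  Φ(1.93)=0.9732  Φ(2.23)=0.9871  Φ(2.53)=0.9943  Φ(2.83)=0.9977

(3.4611, 4.3761)

Lower: z₀ + z₁ = 0.161 + (-1.960) = -1.799; 1 − a(z₀+z₁) = 1 − (-0.011)(-1.799) = 0.9802; argument = 0.161 + (-1.799)/0.9802 = -1.6743 → -1.67.
α₁ = Φ(-1.67) = 0.0475; rank = round(500 × 0.0475) = 24; θ*₍24₎ = 3.4611.
Upper: z₀ + z₂ = 2.121; 1 − a(z₀+z₂) = 1.0233; argument = 2.2336 → 2.23; α₂ = 0.9871; rank = 494; θ*₍494₎ = 4.3761.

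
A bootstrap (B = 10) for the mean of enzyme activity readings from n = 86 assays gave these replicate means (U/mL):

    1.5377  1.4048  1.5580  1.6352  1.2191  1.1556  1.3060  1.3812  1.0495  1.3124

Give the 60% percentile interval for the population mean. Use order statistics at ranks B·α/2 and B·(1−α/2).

Sorted replicates: 1.0495, 1.1556, 1.2191, 1.3060, 1.3124, 1.3812, 1.4048, 1.5377, 1.5580, 1.6352
α = 0.40; lower rank = 10 × 0.200 = 2; upper rank = 10 × 0.800 = 8.
The 2nd smallest replicate is 1.1556; the 8th is 1.5377.

(1.1556, 1.5377)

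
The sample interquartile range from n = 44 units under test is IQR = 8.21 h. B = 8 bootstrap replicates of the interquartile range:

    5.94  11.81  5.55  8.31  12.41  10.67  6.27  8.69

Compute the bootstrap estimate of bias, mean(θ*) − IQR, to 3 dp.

bias = +0.496

mean(θ*) = (5.94 + 11.81 + 5.55 + 8.31 + 12.41 + 10.67 + 6.27 + 8.69) / 8 = 8.7063
bias = 8.7063 − 8.21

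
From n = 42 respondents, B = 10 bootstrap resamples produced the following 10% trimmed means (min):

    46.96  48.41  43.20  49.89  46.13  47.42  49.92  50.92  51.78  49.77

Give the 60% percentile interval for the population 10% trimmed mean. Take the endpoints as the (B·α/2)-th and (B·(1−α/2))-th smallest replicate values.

Sorted replicates: 43.20, 46.13, 46.96, 47.42, 48.41, 49.77, 49.89, 49.92, 50.92, 51.78
α = 0.40; lower rank = 10 × 0.200 = 2; upper rank = 10 × 0.800 = 8.
The 2nd smallest replicate is 46.13; the 8th is 49.92.

(46.13, 49.92)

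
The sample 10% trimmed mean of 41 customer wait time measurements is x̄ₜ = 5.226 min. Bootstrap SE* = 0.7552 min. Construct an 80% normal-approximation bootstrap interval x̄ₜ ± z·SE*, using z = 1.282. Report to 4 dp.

(4.2578, 6.1942)

Margin = 1.282 × 0.7552 = 0.96817
Interval: 5.226 ± 0.96817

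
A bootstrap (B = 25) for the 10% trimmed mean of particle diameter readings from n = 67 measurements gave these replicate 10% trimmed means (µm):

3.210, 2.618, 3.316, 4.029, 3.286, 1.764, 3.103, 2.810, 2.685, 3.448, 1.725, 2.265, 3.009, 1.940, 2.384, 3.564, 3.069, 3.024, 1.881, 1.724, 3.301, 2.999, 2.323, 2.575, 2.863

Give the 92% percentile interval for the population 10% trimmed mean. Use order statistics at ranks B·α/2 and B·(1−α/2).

Sorted replicates: 1.724, 1.725, 1.764, 1.881, 1.940, 2.265, 2.323, 2.384, 2.575, 2.618, 2.685, 2.810, 2.863, 2.999, 3.009, 3.024, 3.069, 3.103, 3.210, 3.286, 3.301, 3.316, 3.448, 3.564, 4.029
α = 0.08; lower rank = 25 × 0.040 = 1; upper rank = 25 × 0.960 = 24.
The 1st smallest replicate is 1.724; the 24th is 3.564.

(1.724, 3.564)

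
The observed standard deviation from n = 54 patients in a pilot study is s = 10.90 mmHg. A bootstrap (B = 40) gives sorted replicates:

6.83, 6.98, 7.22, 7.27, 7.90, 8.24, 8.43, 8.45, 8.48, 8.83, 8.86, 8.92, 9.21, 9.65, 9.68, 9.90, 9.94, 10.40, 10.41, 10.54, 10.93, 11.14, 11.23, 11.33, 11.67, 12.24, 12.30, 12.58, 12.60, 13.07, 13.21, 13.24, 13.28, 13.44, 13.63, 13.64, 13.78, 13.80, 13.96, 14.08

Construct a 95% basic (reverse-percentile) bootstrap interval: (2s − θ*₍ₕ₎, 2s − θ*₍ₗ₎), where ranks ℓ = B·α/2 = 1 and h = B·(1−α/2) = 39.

(7.84, 14.97)

Percentile endpoints at ranks 1 and 39: θ*₍1₎ = 6.83, θ*₍39₎ = 13.96.
Basic interval reflects these around s:
  lower = 2 × 10.90 − 13.96 = 7.84
  upper = 2 × 10.90 − 6.83 = 14.97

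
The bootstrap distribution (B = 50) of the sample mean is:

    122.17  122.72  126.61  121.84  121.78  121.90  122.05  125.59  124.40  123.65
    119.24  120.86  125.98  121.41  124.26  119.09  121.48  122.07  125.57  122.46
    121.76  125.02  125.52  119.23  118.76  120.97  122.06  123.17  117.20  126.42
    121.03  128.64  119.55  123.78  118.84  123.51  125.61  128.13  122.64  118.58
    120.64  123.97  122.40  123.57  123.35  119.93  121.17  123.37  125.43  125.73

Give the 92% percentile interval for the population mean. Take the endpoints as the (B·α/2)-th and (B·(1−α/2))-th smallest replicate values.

Sorted replicates: 117.20, 118.58, 118.76, 118.84, 119.09, 119.23, 119.24, 119.55, 119.93, 120.64, 120.86, 120.97, 121.03, 121.17, 121.41, 121.48, 121.76, 121.78, 121.84, 121.90, 122.05, 122.06, 122.07, 122.17, 122.40, 122.46, 122.64, 122.72, 123.17, 123.35, 123.37, 123.51, 123.57, 123.65, 123.78, 123.97, 124.26, 124.40, 125.02, 125.43, 125.52, 125.57, 125.59, 125.61, 125.73, 125.98, 126.42, 126.61, 128.13, 128.64
α = 0.08; lower rank = 50 × 0.040 = 2; upper rank = 50 × 0.960 = 48.
The 2nd smallest replicate is 118.58; the 48th is 126.61.

(118.58, 126.61)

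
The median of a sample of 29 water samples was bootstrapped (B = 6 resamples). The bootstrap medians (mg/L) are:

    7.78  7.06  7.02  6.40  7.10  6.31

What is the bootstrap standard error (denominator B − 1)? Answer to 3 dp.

SE* = 0.537

Bootstrap SE is the standard deviation of the 6 replicate medians.
Mean of replicates: (7.78 + 7.06 + 7.02 + 6.40 + 7.10 + 6.31) / 6 = 41.6700 / 6 = 6.9450
Sum of squared deviations: (+0.8350)² + (+0.1150)² + (+0.0750)² + (−0.5450)² + (+0.1550)² + (−0.6350)² = 1.4404
Variance = 1.4404 / 5 = 0.2881
SE* = √0.2881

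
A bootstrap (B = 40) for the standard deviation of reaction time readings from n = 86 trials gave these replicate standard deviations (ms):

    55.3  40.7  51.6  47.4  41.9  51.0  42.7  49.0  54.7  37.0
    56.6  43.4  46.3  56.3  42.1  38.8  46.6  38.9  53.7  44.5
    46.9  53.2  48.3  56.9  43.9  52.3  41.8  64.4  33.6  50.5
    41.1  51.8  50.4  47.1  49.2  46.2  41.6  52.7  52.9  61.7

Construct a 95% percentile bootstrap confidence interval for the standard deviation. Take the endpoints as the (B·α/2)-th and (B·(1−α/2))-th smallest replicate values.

(33.6, 61.7)

Sorted replicates: 33.6, 37.0, 38.8, 38.9, 40.7, 41.1, 41.6, 41.8, 41.9, 42.1, 42.7, 43.4, 43.9, 44.5, 46.2, 46.3, 46.6, 46.9, 47.1, 47.4, 48.3, 49.0, 49.2, 50.4, 50.5, 51.0, 51.6, 51.8, 52.3, 52.7, 52.9, 53.2, 53.7, 54.7, 55.3, 56.3, 56.6, 56.9, 61.7, 64.4
α = 0.05; lower rank = 40 × 0.025 = 1; upper rank = 40 × 0.975 = 39.
The 1st smallest replicate is 33.6; the 39th is 61.7.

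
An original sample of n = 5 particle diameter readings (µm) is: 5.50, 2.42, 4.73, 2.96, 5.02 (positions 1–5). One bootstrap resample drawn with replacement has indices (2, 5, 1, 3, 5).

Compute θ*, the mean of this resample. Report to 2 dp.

θ* = 4.54

Resample values: 2.42, 5.02, 5.50, 4.73, 5.02.
Mean = (2.42 + 5.02 + 5.50 + 4.73 + 5.02) / 5 = 22.690 / 5 = 4.54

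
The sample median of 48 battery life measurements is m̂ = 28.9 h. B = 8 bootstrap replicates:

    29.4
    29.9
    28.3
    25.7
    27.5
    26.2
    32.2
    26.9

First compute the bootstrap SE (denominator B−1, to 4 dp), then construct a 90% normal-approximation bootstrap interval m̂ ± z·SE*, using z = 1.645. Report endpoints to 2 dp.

Mean of replicates = 28.2625; sum of squared deviations = 32.7388; SE* = √(32.7388/7) = 2.1626
Margin = 1.645 × 2.1626 = 3.557
Interval: 28.9 ± 3.557

(25.34, 32.46)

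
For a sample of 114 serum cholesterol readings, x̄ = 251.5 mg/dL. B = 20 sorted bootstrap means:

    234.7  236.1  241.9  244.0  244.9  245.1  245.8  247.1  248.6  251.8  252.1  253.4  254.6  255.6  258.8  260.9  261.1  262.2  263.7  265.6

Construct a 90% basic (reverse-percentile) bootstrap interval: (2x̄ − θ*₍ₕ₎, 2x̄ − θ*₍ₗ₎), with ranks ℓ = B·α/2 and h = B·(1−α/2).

Percentile endpoints at ranks 1 and 19: θ*₍1₎ = 234.7, θ*₍19₎ = 263.7.
Basic interval reflects these around x̄:
  lower = 2 × 251.5 − 263.7 = 239.3
  upper = 2 × 251.5 − 234.7 = 268.3

(239.3, 268.3)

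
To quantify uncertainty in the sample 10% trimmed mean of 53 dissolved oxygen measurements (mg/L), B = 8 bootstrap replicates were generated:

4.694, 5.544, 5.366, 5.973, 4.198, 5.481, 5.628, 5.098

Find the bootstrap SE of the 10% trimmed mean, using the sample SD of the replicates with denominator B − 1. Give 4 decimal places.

Bootstrap SE is the standard deviation of the 8 replicate 10% trimmed means.
Mean of replicates: (4.694 + 5.544 + 5.366 + 5.973 + 4.198 + 5.481 + 5.628 + 5.098) / 8 = 41.98200 / 8 = 5.24775
Sum of squared deviations: (−0.55375)² + (+0.29625)² + (+0.11825)² + (+0.72525)² + (−1.04975)² + (+0.23325)² + (+0.38025)² + (−0.14975)² = 2.25777
Variance = 2.25777 / 7 = 0.32254
SE* = √0.32254

SE* = 0.5679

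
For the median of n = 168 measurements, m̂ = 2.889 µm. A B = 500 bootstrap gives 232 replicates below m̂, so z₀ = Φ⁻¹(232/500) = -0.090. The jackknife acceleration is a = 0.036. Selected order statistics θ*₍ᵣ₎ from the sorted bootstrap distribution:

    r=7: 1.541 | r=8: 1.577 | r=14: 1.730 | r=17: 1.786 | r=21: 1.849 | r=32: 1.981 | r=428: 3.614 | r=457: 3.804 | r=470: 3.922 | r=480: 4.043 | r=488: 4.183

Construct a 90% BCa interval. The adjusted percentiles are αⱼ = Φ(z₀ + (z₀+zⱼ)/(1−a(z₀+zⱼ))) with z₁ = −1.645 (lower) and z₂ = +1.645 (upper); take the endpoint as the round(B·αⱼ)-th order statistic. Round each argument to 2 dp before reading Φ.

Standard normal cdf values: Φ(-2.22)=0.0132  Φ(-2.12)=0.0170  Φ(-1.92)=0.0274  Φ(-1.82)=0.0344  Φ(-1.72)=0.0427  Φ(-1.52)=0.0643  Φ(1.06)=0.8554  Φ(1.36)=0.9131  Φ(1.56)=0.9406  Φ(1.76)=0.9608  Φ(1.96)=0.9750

Lower: z₀ + z₁ = -0.090 + (-1.645) = -1.735; 1 − a(z₀+z₁) = 1 − (0.036)(-1.735) = 1.0625; argument = -0.090 + (-1.735)/1.0625 = -1.7230 → -1.72.
α₁ = Φ(-1.72) = 0.0427; rank = round(500 × 0.0427) = 21; θ*₍21₎ = 1.849.
Upper: z₀ + z₂ = 1.555; 1 − a(z₀+z₂) = 0.9440; argument = 1.5572 → 1.56; α₂ = 0.9406; rank = 470; θ*₍470₎ = 3.922.

(1.849, 3.922)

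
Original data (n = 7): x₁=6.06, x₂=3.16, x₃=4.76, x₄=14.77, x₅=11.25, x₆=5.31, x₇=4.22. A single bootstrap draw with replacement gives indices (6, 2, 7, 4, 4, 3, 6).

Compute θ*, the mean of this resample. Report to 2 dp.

Resample values: 5.31, 3.16, 4.22, 14.77, 14.77, 4.76, 5.31.
Mean = (5.31 + 3.16 + 4.22 + 14.77 + 14.77 + 4.76 + 5.31) / 7 = 52.300 / 7 = 7.47

θ* = 7.47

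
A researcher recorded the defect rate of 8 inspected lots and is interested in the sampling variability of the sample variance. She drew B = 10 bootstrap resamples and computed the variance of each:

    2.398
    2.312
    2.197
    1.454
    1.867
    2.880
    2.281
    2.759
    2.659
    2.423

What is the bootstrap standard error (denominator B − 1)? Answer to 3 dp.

SE* = 0.423

Bootstrap SE is the standard deviation of the 10 replicate variances.
Mean of replicates: (2.398 + 2.312 + 2.197 + 1.454 + 1.867 + 2.880 + 2.281 + 2.759 + 2.659 + 2.423) / 10 = 23.2300 / 10 = 2.3230
Sum of squared deviations: (+0.0750)² + (−0.0110)² + (−0.1260)² + (−0.8690)² + (−0.4560)² + (+0.5570)² + (−0.0420)² + (+0.4360)² + (+0.3360)² + (+0.1000)² = 1.6097
Variance = 1.6097 / 9 = 0.1789
SE* = √0.1789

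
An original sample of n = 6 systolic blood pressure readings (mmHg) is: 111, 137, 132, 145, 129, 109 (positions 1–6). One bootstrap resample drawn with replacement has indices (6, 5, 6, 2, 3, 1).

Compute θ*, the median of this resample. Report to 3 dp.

θ* = 120.000

Resample values: 109, 129, 109, 137, 132, 111.
Sorted: 109, 109, 111, 129, 132, 137
Median = average of the two middle values = 120.000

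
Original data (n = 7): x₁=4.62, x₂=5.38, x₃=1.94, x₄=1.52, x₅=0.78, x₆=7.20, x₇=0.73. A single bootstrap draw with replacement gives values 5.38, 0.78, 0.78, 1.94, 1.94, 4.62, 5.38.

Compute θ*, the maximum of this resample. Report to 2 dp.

Maximum = 5.38

θ* = 5.38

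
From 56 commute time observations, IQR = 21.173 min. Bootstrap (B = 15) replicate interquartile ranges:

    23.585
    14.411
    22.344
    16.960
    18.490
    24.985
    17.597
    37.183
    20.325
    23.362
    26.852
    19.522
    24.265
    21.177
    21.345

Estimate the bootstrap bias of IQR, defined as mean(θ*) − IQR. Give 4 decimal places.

bias = +0.9872

mean(θ*) = (23.585 + 14.411 + 22.344 + 16.960 + 18.490 + 24.985 + 17.597 + 37.183 + 20.325 + 23.362 + 26.852 + 19.522 + 24.265 + 21.177 + 21.345) / 15 = 22.16020
bias = 22.16020 − 21.173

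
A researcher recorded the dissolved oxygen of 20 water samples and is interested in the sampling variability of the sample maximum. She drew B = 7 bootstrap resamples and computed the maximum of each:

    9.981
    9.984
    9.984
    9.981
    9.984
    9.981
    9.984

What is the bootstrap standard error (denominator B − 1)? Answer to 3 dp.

Bootstrap SE is the standard deviation of the 7 replicate maximums.
Mean of replicates: (9.981 + 9.984 + 9.984 + 9.981 + 9.984 + 9.981 + 9.984) / 7 = 69.879000 / 7 = 9.982714
Sum of squared deviations: (−0.001714)² + (+0.001286)² + (+0.001286)² + (−0.001714)² + (+0.001286)² + (−0.001714)² + (+0.001286)² = 0.000015
Variance = 0.000015 / 6 = 0.000003
SE* = √0.000003

SE* = 0.002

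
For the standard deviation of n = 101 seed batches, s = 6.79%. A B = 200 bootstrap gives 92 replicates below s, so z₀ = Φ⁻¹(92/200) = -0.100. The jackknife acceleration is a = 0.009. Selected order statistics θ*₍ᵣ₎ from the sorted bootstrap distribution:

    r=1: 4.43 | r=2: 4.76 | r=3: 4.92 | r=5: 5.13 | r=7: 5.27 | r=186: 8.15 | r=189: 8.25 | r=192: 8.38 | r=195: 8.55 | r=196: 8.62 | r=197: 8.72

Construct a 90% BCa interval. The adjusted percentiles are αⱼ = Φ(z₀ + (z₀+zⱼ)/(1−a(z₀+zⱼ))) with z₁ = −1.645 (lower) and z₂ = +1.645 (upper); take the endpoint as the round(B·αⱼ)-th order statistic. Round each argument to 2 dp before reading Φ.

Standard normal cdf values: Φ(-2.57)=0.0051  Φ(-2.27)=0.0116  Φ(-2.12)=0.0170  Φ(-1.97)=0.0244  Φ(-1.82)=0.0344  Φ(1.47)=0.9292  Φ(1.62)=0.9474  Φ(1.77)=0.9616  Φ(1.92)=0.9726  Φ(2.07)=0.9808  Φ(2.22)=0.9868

(5.27, 8.15)

Lower: z₀ + z₁ = -0.100 + (-1.645) = -1.745; 1 − a(z₀+z₁) = 1 − (0.009)(-1.745) = 1.0157; argument = -0.100 + (-1.745)/1.0157 = -1.8180 → -1.82.
α₁ = Φ(-1.82) = 0.0344; rank = round(200 × 0.0344) = 7; θ*₍7₎ = 5.27.
Upper: z₀ + z₂ = 1.545; 1 − a(z₀+z₂) = 0.9861; argument = 1.4668 → 1.47; α₂ = 0.9292; rank = 186; θ*₍186₎ = 8.15.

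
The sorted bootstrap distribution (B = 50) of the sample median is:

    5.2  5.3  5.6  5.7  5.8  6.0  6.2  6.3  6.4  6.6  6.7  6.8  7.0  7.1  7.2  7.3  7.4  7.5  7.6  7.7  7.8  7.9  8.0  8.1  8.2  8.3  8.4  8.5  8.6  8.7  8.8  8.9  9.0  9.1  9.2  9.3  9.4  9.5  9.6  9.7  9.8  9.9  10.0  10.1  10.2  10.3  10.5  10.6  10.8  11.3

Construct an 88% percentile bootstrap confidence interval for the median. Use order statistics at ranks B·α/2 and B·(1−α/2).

α = 0.12; lower rank = 50 × 0.060 = 3; upper rank = 50 × 0.940 = 47.
The 3rd smallest replicate is 5.6; the 47th is 10.5.

(5.6, 10.5)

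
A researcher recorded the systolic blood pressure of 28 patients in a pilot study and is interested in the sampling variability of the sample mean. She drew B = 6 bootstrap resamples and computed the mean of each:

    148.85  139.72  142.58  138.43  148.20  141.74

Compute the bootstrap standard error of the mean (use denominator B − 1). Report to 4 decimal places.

Bootstrap SE is the standard deviation of the 6 replicate means.
Mean of replicates: (148.85 + 139.72 + 142.58 + 138.43 + 148.20 + 141.74) / 6 = 859.52000 / 6 = 143.25333
Sum of squared deviations: (+5.59667)² + (−3.53333)² + (−0.67333)² + (−4.82333)² + (+4.94667)² + (−1.51333)² = 94.28473
Variance = 94.28473 / 5 = 18.85695
SE* = √18.85695

SE* = 4.3425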